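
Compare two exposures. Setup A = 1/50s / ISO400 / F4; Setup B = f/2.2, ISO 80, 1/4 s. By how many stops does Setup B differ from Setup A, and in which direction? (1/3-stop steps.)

3 stops brighter

Aperture: f/4 → f/3.5 → f/3.2 → f/2.8 → f/2.5 → f/2.2 — 1 2/3 stops larger aperture (brighter).
Shutter speed: 1/50 → 1/40 → 1/30 → 1/25 → 1/20 → 1/15 → 1/13 → 1/10 → 1/8 → 1/6 → 1/5 → 1/4 — 3 2/3 stops longer (brighter).
ISO: 400 → 320 → 250 → 200 → 160 → 125 → 100 → 80 — 2 1/3 stops lower (darker).
Net: +1 2/3 +3 2/3 −2 1/3 = +3 stops.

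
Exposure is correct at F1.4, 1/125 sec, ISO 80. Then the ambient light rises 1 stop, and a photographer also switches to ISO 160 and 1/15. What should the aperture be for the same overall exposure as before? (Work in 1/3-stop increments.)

f/8

Scene light: 1 stop brighter.
ISO: 80 → 100 → 125 → 160 — 1 stop raised (brighter).
Shutter speed: 1/125 → 1/100 → 1/80 → 1/60 → 1/50 → 1/40 → 1/30 → 1/25 → 1/20 → 1/15 — 3 stops slower (brighter).
Net so far: 5 stops brighter. Aperture: f/1.4 → f/1.6 → f/1.8 → f/2 → f/2.2 → f/2.5 → f/2.8 → f/3.2 → f/3.5 → f/4 → f/4.5 → f/5 → f/5.6 → f/6.3 → f/7.1 → f/8.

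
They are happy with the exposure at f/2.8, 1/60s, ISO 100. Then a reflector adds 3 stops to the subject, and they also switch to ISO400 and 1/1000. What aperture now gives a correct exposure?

Scene light: 3 stops brighter.
ISO: 100 → 200 → 400 — 2 stops higher (brighter).
Shutter speed: 1/60 → 1/125 → 1/250 → 1/500 → 1/1000 — 4 stops shorter (darker).
Net so far: 1 stop brighter. Aperture: f/2.8 → f/4.

f/4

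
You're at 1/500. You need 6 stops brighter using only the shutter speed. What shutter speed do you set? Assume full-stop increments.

1/8s

Shutter speed: 1/500 → 1/250 → 1/125 → 1/60 → 1/30 → 1/15 → 1/8 — 6 stops slower (brighter).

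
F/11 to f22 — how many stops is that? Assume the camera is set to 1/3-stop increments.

f/11 → f/13 → f/14 → f/16 → f/18 → f/20 → f/22 — count the steps: 6 third-stops = 2 stops.

2 stops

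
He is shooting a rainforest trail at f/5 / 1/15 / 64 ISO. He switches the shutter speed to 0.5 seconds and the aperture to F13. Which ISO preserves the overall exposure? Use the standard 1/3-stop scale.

ISO 50

Shutter speed: 1/15 → 1/13 → 1/10 → 1/8 → 1/6 → 1/5 → 1/4 → 0.3 → 0.4 → 0.5 — 3 stops longer (brighter).
Aperture: f/5 → f/5.6 → f/6.3 → f/7.1 → f/8 → f/9 → f/10 → f/11 → f/13 — 2 2/3 stops smaller aperture (darker).
Net change so far: 1/3 stop brighter. Offset with the ISO: 64 → 50.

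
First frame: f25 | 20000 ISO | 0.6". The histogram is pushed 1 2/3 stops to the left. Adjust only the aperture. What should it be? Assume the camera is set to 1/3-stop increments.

Underexposed by 1 2/3 stops → need 1 2/3 stops brighter.
Aperture: f/25 → f/22 → f/20 → f/18 → f/16 → f/14.

f/14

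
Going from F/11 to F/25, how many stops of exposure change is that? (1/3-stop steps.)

2 1/3 stops

f/11 → f/13 → f/14 → f/16 → f/18 → f/20 → f/22 → f/25 — count the steps: 7 third-stops = 2 1/3 stops.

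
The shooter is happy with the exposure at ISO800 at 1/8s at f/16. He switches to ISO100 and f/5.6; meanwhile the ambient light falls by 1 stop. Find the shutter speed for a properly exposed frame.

Scene light: 1 stop darker.
ISO: 800 → 400 → 200 → 100 — 3 stops lower (darker).
Aperture: f/16 → f/11 → f/8 → f/5.6 — 3 stops wider (brighter).
Net so far: 1 stop darker. Shutter speed: 1/8 → 1/4.

1/4s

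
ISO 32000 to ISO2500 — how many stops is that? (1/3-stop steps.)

32000 → 25600 → 20000 → 16000 → 12800 → 10000 → 8000 → 6400 → 5000 → 4000 → 3200 → 2500 — count the steps: 11 third-stops = 3 2/3 stops.

3 2/3 stops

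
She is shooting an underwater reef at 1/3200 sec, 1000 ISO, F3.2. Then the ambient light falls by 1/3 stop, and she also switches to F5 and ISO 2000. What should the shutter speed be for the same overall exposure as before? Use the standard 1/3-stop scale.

1/2000s

Scene light: 1/3 stop darker.
Aperture: f/3.2 → f/3.5 → f/4 → f/4.5 → f/5 — 1 1/3 stops stopped down (darker).
ISO: 1000 → 1250 → 1600 → 2000 — 1 stop higher (brighter).
Net so far: 2/3 stop darker. Shutter speed: 1/3200 → 1/2500 → 1/2000.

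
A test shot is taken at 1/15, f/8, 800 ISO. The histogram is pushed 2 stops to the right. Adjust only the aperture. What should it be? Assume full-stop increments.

Overexposed by 2 stops → need 2 stops darker.
Aperture: f/8 → f/11 → f/16.

f/16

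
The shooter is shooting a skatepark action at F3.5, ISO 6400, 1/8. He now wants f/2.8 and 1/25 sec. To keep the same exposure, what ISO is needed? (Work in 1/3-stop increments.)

Aperture: f/3.5 → f/3.2 → f/2.8 — 2/3 stop larger aperture (brighter).
Shutter speed: 1/8 → 1/10 → 1/13 → 1/15 → 1/20 → 1/25 — 1 2/3 stops shorter (darker).
Net change so far: 1 stop darker. Offset with the ISO: 6400 → 8000 → 10000 → 12800.

ISO 12800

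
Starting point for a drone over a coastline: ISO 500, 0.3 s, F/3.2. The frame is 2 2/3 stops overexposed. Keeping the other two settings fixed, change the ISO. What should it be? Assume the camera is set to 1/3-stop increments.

ISO 80

Overexposed by 2 2/3 stops → need 2 2/3 stops darker.
ISO: 500 → 400 → 320 → 250 → 200 → 160 → 125 → 100 → 80.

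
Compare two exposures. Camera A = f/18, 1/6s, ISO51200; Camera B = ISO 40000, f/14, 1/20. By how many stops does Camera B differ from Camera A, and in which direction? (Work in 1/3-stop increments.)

1 1/3 stops darker

Aperture: f/18 → f/16 → f/14 — 2/3 stop larger aperture (brighter).
Shutter speed: 1/6 → 1/8 → 1/10 → 1/13 → 1/15 → 1/20 — 1 2/3 stops faster (darker).
ISO: 51200 → 40000 — 1/3 stop lower (darker).
Net: +2/3 −1 2/3 −1/3 = −1 1/3 stops.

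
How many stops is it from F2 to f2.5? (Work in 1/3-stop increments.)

2/3 stop

f/2 → f/2.2 → f/2.5 — count the steps: 2 third-stops = 2/3 stop.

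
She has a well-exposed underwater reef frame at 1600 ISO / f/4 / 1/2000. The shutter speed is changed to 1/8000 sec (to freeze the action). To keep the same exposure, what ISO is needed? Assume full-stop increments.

Shutter speed: 1/2000 → 1/4000 → 1/8000 — 2 stops shorter (darker).
Need 2 stops brighter from the ISO: 1600 → 3200 → 6400.

ISO 6400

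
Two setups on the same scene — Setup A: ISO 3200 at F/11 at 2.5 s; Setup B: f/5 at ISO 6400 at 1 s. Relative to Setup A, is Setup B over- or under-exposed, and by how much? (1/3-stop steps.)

Aperture: f/11 → f/10 → f/9 → f/8 → f/7.1 → f/6.3 → f/5.6 → f/5 — 2 1/3 stops opened up (brighter).
Shutter speed: 2.5 → 2 → 1.6 → 1.3 → 1 — 1 1/3 stops shorter (darker).
ISO: 3200 → 4000 → 5000 → 6400 — 1 stop raised (brighter).
Net: +2 1/3 −1 1/3 +1 = +2 stops.

2 stops brighter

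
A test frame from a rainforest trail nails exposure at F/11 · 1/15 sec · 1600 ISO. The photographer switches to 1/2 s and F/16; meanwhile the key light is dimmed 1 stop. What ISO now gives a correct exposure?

Scene light: 1 stop darker.
Shutter speed: 1/15 → 1/8 → 1/4 → 1/2 — 3 stops longer (brighter).
Aperture: f/11 → f/16 — 1 stop narrower (darker).
Net so far: 1 stop brighter. ISO: 1600 → 800.

ISO 800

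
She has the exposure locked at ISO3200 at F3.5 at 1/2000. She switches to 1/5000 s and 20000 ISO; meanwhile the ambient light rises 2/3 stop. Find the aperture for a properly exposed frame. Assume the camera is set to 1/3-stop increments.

Scene light: 2/3 stop brighter.
Shutter speed: 1/2000 → 1/2500 → 1/3200 → 1/4000 → 1/5000 — 1 1/3 stops faster (darker).
ISO: 3200 → 4000 → 5000 → 6400 → 8000 → 10000 → 12800 → 16000 → 20000 — 2 2/3 stops higher (brighter).
Net so far: 2 stops brighter. Aperture: f/3.5 → f/4 → f/4.5 → f/5 → f/5.6 → f/6.3 → f/7.1.

f/7.1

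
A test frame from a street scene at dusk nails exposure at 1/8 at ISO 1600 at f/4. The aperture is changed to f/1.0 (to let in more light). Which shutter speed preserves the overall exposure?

Aperture: f/4 → f/2.8 → f/2 → f/1.4 → f/1.0 — 4 stops larger aperture (brighter).
Need 4 stops darker from the shutter speed: 1/8 → 1/15 → 1/30 → 1/60 → 1/125.

1/125s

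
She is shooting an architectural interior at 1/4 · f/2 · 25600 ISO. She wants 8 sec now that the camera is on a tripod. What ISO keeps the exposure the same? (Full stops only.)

Shutter speed: 1/4 → 1/2 → 1 → 2 → 4 → 8 — 5 stops longer (brighter).
Need 5 stops darker from the ISO: 25600 → 12800 → 6400 → 3200 → 1600 → 800.

ISO 800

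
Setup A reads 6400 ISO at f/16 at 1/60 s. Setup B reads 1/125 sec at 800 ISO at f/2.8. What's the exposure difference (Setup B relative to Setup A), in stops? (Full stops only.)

Aperture: f/16 → f/11 → f/8 → f/5.6 → f/4 → f/2.8 — 5 stops wider (brighter).
Shutter speed: 1/60 → 1/125 — 1 stop shorter (darker).
ISO: 6400 → 3200 → 1600 → 800 — 3 stops lower (darker).
Net: +5 −1 −3 = +1 stop.

1 stop brighter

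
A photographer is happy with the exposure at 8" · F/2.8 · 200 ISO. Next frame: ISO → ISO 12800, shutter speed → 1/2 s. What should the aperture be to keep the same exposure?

ISO: 200 → 400 → 800 → 1600 → 3200 → 6400 → 12800 — 6 stops raised (brighter).
Shutter speed: 8 → 4 → 2 → 1 → 1/2 — 4 stops shorter (darker).
Net change so far: 2 stops brighter. Offset with the aperture: f/2.8 → f/4 → f/5.6.

f/5.6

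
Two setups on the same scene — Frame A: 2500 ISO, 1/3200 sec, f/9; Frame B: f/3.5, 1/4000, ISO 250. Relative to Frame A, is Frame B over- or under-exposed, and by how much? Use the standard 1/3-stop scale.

Aperture: f/9 → f/8 → f/7.1 → f/6.3 → f/5.6 → f/5 → f/4.5 → f/4 → f/3.5 — 2 2/3 stops wider (brighter).
Shutter speed: 1/3200 → 1/4000 — 1/3 stop shorter (darker).
ISO: 2500 → 2000 → 1600 → 1250 → 1000 → 800 → 640 → 500 → 400 → 320 → 250 — 3 1/3 stops dropped (darker).
Net: +2 2/3 −1/3 −3 1/3 = −1 stop.

1 stop darker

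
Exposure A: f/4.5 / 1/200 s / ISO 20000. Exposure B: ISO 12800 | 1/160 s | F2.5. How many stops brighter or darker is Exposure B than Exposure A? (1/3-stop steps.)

1 1/3 stops brighter

Aperture: f/4.5 → f/4 → f/3.5 → f/3.2 → f/2.8 → f/2.5 — 1 2/3 stops wider (brighter).
Shutter speed: 1/200 → 1/160 — 1/3 stop slower (brighter).
ISO: 20000 → 16000 → 12800 — 2/3 stop lower (darker).
Net: +1 2/3 +1/3 −2/3 = +1 1/3 stops.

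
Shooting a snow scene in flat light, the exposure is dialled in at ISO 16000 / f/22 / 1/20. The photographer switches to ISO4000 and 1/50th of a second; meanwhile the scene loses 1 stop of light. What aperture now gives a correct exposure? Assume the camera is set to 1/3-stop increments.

f/5

Scene light: 1 stop darker.
ISO: 16000 → 12800 → 10000 → 8000 → 6400 → 5000 → 4000 — 2 stops dropped (darker).
Shutter speed: 1/20 → 1/25 → 1/30 → 1/40 → 1/50 — 1 1/3 stops shorter (darker).
Net so far: 4 1/3 stops darker. Aperture: f/22 → f/20 → f/18 → f/16 → f/14 → f/13 → f/11 → f/10 → f/9 → f/8 → f/7.1 → f/6.3 → f/5.6 → f/5.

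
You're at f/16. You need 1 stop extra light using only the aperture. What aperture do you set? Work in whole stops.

Aperture: f/16 → f/11 — 1 stop wider (brighter).

f/11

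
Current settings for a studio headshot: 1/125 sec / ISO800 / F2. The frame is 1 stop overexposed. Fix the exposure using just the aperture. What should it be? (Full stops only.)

Overexposed by 1 stop → need 1 stop darker.
Aperture: f/2 → f/2.8.

f/2.8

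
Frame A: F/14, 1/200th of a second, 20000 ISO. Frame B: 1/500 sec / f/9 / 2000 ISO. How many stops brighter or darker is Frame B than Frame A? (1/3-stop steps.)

3 1/3 stops darker

Aperture: f/14 → f/13 → f/11 → f/10 → f/9 — 1 1/3 stops wider (brighter).
Shutter speed: 1/200 → 1/250 → 1/320 → 1/400 → 1/500 — 1 1/3 stops faster (darker).
ISO: 20000 → 16000 → 12800 → 10000 → 8000 → 6400 → 5000 → 4000 → 3200 → 2500 → 2000 — 3 1/3 stops dropped (darker).
Net: +1 1/3 −1 1/3 −3 1/3 = −3 1/3 stops.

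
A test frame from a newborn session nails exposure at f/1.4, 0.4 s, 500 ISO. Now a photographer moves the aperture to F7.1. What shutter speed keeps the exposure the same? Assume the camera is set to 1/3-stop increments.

10 s

Aperture: f/1.4 → f/1.6 → f/1.8 → f/2 → f/2.2 → f/2.5 → f/2.8 → f/3.2 → f/3.5 → f/4 → f/4.5 → f/5 → f/5.6 → f/6.3 → f/7.1 — 4 2/3 stops smaller aperture (darker).
Need 4 2/3 stops brighter from the shutter speed: 0.4 → 0.5 → 0.6 → 0.8 → 1 → 1.3 → 1.6 → 2 → 2.5 → 3.2 → 4 → 5 → 6 → 8 → 10.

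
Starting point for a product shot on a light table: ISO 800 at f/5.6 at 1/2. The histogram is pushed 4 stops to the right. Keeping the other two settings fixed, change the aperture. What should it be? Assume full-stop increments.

Overexposed by 4 stops → need 4 stops darker.
Aperture: f/5.6 → f/8 → f/11 → f/16 → f/22.

f/22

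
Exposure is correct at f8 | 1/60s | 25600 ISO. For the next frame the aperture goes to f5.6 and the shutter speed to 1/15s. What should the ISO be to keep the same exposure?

Aperture: f/8 → f/5.6 — 1 stop opened up (brighter).
Shutter speed: 1/60 → 1/30 → 1/15 — 2 stops slower (brighter).
Net change so far: 3 stops brighter. Offset with the ISO: 25600 → 12800 → 6400 → 3200.

ISO 3200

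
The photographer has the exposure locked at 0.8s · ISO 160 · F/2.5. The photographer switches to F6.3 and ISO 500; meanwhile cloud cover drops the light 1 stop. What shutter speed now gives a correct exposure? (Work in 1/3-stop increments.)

Scene light: 1 stop darker.
Aperture: f/2.5 → f/2.8 → f/3.2 → f/3.5 → f/4 → f/4.5 → f/5 → f/5.6 → f/6.3 — 2 2/3 stops narrower (darker).
ISO: 160 → 200 → 250 → 320 → 400 → 500 — 1 2/3 stops higher (brighter).
Net so far: 2 stops darker. Shutter speed: 0.8 → 1 → 1.3 → 1.6 → 2 → 2.5 → 3.2.

3.2 s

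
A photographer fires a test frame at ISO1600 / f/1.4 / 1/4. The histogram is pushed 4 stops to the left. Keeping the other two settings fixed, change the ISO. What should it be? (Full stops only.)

ISO 25600

Underexposed by 4 stops → need 4 stops brighter.
ISO: 1600 → 3200 → 6400 → 12800 → 25600.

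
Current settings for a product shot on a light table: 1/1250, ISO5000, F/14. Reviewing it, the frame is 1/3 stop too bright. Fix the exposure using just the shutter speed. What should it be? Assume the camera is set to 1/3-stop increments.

1/1600s

Overexposed by 1/3 stop → need 1/3 stop darker.
Shutter speed: 1/1250 → 1/1600.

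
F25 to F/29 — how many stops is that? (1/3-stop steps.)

1/3 stop

f/25 → f/29 — count the steps: 1 third-stops = 1/3 stop.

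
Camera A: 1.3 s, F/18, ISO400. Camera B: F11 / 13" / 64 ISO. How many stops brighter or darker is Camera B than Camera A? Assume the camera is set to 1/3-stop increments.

2 stops brighter

Aperture: f/18 → f/16 → f/14 → f/13 → f/11 — 1 1/3 stops opened up (brighter).
Shutter speed: 1.3 → 1.6 → 2 → 2.5 → 3.2 → 4 → 5 → 6 → 8 → 10 → 13 — 3 1/3 stops slower (brighter).
ISO: 400 → 320 → 250 → 200 → 160 → 125 → 100 → 80 → 64 — 2 2/3 stops lower (darker).
Net: +1 1/3 +3 1/3 −2 2/3 = +2 stops.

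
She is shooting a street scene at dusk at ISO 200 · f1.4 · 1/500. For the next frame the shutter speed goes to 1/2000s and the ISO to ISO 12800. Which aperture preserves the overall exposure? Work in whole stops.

f/5.6

Shutter speed: 1/500 → 1/1000 → 1/2000 — 2 stops shorter (darker).
ISO: 200 → 400 → 800 → 1600 → 3200 → 6400 → 12800 — 6 stops raised (brighter).
Net change so far: 4 stops brighter. Offset with the aperture: f/1.4 → f/2 → f/2.8 → f/4 → f/5.6.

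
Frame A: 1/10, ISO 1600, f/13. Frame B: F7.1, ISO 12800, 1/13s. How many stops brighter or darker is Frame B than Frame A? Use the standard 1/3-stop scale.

4 1/3 stops brighter

Aperture: f/13 → f/11 → f/10 → f/9 → f/8 → f/7.1 — 1 2/3 stops opened up (brighter).
Shutter speed: 1/10 → 1/13 — 1/3 stop shorter (darker).
ISO: 1600 → 2000 → 2500 → 3200 → 4000 → 5000 → 6400 → 8000 → 10000 → 12800 — 3 stops higher (brighter).
Net: +1 2/3 −1/3 +3 = +4 1/3 stops.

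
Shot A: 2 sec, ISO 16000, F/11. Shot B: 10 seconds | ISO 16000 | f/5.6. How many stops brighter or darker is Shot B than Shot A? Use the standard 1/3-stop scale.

4 1/3 stops brighter

Aperture: f/11 → f/10 → f/9 → f/8 → f/7.1 → f/6.3 → f/5.6 — 2 stops larger aperture (brighter).
Shutter speed: 2 → 2.5 → 3.2 → 4 → 5 → 6 → 8 → 10 — 2 1/3 stops longer (brighter).
ISO: unchanged.
Net: +2 +2 1/3 = +4 1/3 stops.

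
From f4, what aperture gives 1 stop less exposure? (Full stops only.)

Aperture: f/4 → f/5.6 — 1 stop narrower (darker).

f/5.6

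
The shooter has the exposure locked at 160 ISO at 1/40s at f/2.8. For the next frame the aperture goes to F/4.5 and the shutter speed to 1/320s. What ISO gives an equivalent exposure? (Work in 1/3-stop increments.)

Aperture: f/2.8 → f/3.2 → f/3.5 → f/4 → f/4.5 — 1 1/3 stops stopped down (darker).
Shutter speed: 1/40 → 1/50 → 1/60 → 1/80 → 1/100 → 1/125 → 1/160 → 1/200 → 1/250 → 1/320 — 3 stops faster (darker).
Net change so far: 4 1/3 stops darker. Offset with the ISO: 160 → 200 → 250 → 320 → 400 → 500 → 640 → 800 → 1000 → 1250 → 1600 → 2000 → 2500 → 3200.

ISO 3200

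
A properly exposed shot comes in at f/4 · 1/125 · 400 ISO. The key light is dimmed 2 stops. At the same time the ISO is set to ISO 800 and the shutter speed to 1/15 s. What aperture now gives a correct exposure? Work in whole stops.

Scene light: 2 stops darker.
ISO: 400 → 800 — 1 stop higher (brighter).
Shutter speed: 1/125 → 1/60 → 1/30 → 1/15 — 3 stops slower (brighter).
Net so far: 2 stops brighter. Aperture: f/4 → f/5.6 → f/8.

f/8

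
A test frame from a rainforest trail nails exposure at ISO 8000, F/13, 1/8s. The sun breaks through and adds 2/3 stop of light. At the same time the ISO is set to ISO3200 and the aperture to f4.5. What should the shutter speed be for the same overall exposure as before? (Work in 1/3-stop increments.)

Scene light: 2/3 stop brighter.
ISO: 8000 → 6400 → 5000 → 4000 → 3200 — 1 1/3 stops lower (darker).
Aperture: f/13 → f/11 → f/10 → f/9 → f/8 → f/7.1 → f/6.3 → f/5.6 → f/5 → f/4.5 — 3 stops larger aperture (brighter).
Net so far: 2 1/3 stops brighter. Shutter speed: 1/8 → 1/10 → 1/13 → 1/15 → 1/20 → 1/25 → 1/30 → 1/40.

1/40s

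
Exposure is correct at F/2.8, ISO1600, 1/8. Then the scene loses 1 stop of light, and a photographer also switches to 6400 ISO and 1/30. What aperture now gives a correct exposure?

f/2

Scene light: 1 stop darker.
ISO: 1600 → 3200 → 6400 — 2 stops raised (brighter).
Shutter speed: 1/8 → 1/15 → 1/30 — 2 stops shorter (darker).
Net so far: 1 stop darker. Aperture: f/2.8 → f/2.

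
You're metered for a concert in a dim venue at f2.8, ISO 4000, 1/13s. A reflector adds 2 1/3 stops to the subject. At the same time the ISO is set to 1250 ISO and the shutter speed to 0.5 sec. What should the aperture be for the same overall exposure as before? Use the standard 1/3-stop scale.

Scene light: 2 1/3 stops brighter.
ISO: 4000 → 3200 → 2500 → 2000 → 1600 → 1250 — 1 2/3 stops lower (darker).
Shutter speed: 1/13 → 1/10 → 1/8 → 1/6 → 1/5 → 1/4 → 0.3 → 0.4 → 0.5 — 2 2/3 stops longer (brighter).
Net so far: 3 1/3 stops brighter. Aperture: f/2.8 → f/3.2 → f/3.5 → f/4 → f/4.5 → f/5 → f/5.6 → f/6.3 → f/7.1 → f/8 → f/9.

f/9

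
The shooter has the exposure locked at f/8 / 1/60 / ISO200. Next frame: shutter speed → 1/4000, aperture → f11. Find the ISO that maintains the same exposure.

Shutter speed: 1/60 → 1/125 → 1/250 → 1/500 → 1/1000 → 1/2000 → 1/4000 — 6 stops shorter (darker).
Aperture: f/8 → f/11 — 1 stop stopped down (darker).
Net change so far: 7 stops darker. Offset with the ISO: 200 → 400 → 800 → 1600 → 3200 → 6400 → 12800 → 25600.

ISO 25600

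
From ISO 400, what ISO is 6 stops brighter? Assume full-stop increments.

ISO 25600

ISO: 400 → 800 → 1600 → 3200 → 6400 → 12800 → 25600 — 6 stops higher (brighter).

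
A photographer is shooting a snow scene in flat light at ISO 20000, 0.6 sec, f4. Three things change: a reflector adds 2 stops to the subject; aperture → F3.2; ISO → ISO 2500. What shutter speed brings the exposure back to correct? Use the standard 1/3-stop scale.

Scene light: 2 stops brighter.
Aperture: f/4 → f/3.5 → f/3.2 — 2/3 stop larger aperture (brighter).
ISO: 20000 → 16000 → 12800 → 10000 → 8000 → 6400 → 5000 → 4000 → 3200 → 2500 — 3 stops dropped (darker).
Net so far: 1/3 stop darker. Shutter speed: 0.6 → 0.8.

0.8 s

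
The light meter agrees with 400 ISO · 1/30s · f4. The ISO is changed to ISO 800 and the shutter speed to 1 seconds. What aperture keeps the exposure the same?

ISO: 400 → 800 — 1 stop raised (brighter).
Shutter speed: 1/30 → 1/15 → 1/8 → 1/4 → 1/2 → 1 — 5 stops longer (brighter).
Net change so far: 6 stops brighter. Offset with the aperture: f/4 → f/5.6 → f/8 → f/11 → f/16 → f/22 → f/32.

f/32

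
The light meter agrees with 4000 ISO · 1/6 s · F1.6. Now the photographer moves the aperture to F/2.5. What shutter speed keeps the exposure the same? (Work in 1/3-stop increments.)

0.4 s

Aperture: f/1.6 → f/1.8 → f/2 → f/2.2 → f/2.5 — 1 1/3 stops stopped down (darker).
Need 1 1/3 stops brighter from the shutter speed: 1/6 → 1/5 → 1/4 → 0.3 → 0.4.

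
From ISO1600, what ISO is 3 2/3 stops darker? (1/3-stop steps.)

ISO 125

ISO: 1600 → 1250 → 1000 → 800 → 640 → 500 → 400 → 320 → 250 → 200 → 160 → 125 — 3 2/3 stops lower (darker).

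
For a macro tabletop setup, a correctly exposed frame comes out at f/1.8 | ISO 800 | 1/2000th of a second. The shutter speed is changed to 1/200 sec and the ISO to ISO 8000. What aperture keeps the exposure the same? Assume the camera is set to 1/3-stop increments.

f/18

Shutter speed: 1/2000 → 1/1600 → 1/1250 → 1/1000 → 1/800 → 1/640 → 1/500 → 1/400 → 1/320 → 1/250 → 1/200 — 3 1/3 stops longer (brighter).
ISO: 800 → 1000 → 1250 → 1600 → 2000 → 2500 → 3200 → 4000 → 5000 → 6400 → 8000 — 3 1/3 stops higher (brighter).
Net change so far: 6 2/3 stops brighter. Offset with the aperture: f/1.8 → f/2 → f/2.2 → f/2.5 → f/2.8 → f/3.2 → f/3.5 → f/4 → f/4.5 → f/5 → f/5.6 → f/6.3 → f/7.1 → f/8 → f/9 → f/10 → f/11 → f/13 → f/14 → f/16 → f/18.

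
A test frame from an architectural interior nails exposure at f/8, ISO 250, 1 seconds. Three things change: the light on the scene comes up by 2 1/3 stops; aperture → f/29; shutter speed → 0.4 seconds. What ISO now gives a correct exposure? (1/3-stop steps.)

Scene light: 2 1/3 stops brighter.
Aperture: f/8 → f/9 → f/10 → f/11 → f/13 → f/14 → f/16 → f/18 → f/20 → f/22 → f/25 → f/29 — 3 2/3 stops stopped down (darker).
Shutter speed: 1 → 0.8 → 0.6 → 0.5 → 0.4 — 1 1/3 stops shorter (darker).
Net so far: 2 2/3 stops darker. ISO: 250 → 320 → 400 → 500 → 640 → 800 → 1000 → 1250 → 1600.

ISO 1600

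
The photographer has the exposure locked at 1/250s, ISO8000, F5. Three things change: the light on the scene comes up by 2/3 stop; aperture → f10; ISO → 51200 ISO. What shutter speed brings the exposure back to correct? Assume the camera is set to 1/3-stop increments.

1/640s

Scene light: 2/3 stop brighter.
Aperture: f/5 → f/5.6 → f/6.3 → f/7.1 → f/8 → f/9 → f/10 — 2 stops narrower (darker).
ISO: 8000 → 10000 → 12800 → 16000 → 20000 → 25600 → 32000 → 40000 → 51200 — 2 2/3 stops higher (brighter).
Net so far: 1 1/3 stops brighter. Shutter speed: 1/250 → 1/320 → 1/400 → 1/500 → 1/640.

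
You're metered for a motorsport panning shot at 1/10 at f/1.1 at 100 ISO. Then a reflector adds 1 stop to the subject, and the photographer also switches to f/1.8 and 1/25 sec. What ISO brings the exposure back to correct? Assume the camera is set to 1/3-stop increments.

ISO 320

Scene light: 1 stop brighter.
Aperture: f/1.1 → f/1.2 → f/1.4 → f/1.6 → f/1.8 — 1 1/3 stops smaller aperture (darker).
Shutter speed: 1/10 → 1/13 → 1/15 → 1/20 → 1/25 — 1 1/3 stops faster (darker).
Net so far: 1 2/3 stops darker. ISO: 100 → 125 → 160 → 200 → 250 → 320.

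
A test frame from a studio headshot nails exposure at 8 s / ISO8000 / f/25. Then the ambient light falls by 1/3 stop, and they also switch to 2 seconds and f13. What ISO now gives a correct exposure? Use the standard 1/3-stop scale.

ISO 10000

Scene light: 1/3 stop darker.
Shutter speed: 8 → 6 → 5 → 4 → 3.2 → 2.5 → 2 — 2 stops shorter (darker).
Aperture: f/25 → f/22 → f/20 → f/18 → f/16 → f/14 → f/13 — 2 stops larger aperture (brighter).
Net so far: 1/3 stop darker. ISO: 8000 → 10000.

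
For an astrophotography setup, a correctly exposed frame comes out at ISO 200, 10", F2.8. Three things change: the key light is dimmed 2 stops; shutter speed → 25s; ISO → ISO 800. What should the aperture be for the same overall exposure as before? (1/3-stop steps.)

f/4.5

Scene light: 2 stops darker.
Shutter speed: 10 → 13 → 15 → 20 → 25 — 1 1/3 stops longer (brighter).
ISO: 200 → 250 → 320 → 400 → 500 → 640 → 800 — 2 stops raised (brighter).
Net so far: 1 1/3 stops brighter. Aperture: f/2.8 → f/3.2 → f/3.5 → f/4 → f/4.5.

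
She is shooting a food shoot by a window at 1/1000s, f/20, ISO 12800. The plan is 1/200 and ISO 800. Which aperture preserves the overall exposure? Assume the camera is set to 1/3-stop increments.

Shutter speed: 1/1000 → 1/800 → 1/640 → 1/500 → 1/400 → 1/320 → 1/250 → 1/200 — 2 1/3 stops slower (brighter).
ISO: 12800 → 10000 → 8000 → 6400 → 5000 → 4000 → 3200 → 2500 → 2000 → 1600 → 1250 → 1000 → 800 — 4 stops dropped (darker).
Net change so far: 1 2/3 stops darker. Offset with the aperture: f/20 → f/18 → f/16 → f/14 → f/13 → f/11.

f/11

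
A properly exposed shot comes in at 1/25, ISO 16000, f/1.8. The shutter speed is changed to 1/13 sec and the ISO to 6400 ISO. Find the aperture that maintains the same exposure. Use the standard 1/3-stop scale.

f/1.6

Shutter speed: 1/25 → 1/20 → 1/15 → 1/13 — 1 stop longer (brighter).
ISO: 16000 → 12800 → 10000 → 8000 → 6400 — 1 1/3 stops lower (darker).
Net change so far: 1/3 stop darker. Offset with the aperture: f/1.8 → f/1.6.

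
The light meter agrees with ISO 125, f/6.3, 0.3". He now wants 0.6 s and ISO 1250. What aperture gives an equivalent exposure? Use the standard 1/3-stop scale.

f/29

Shutter speed: 0.3 → 0.4 → 0.5 → 0.6 — 1 stop longer (brighter).
ISO: 125 → 160 → 200 → 250 → 320 → 400 → 500 → 640 → 800 → 1000 → 1250 — 3 1/3 stops raised (brighter).
Net change so far: 4 1/3 stops brighter. Offset with the aperture: f/6.3 → f/7.1 → f/8 → f/9 → f/10 → f/11 → f/13 → f/14 → f/16 → f/18 → f/20 → f/22 → f/25 → f/29.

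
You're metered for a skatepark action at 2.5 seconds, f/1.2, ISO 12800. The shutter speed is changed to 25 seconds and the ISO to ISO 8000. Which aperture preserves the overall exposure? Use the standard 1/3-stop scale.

Shutter speed: 2.5 → 3.2 → 4 → 5 → 6 → 8 → 10 → 13 → 15 → 20 → 25 — 3 1/3 stops longer (brighter).
ISO: 12800 → 10000 → 8000 — 2/3 stop lower (darker).
Net change so far: 2 2/3 stops brighter. Offset with the aperture: f/1.2 → f/1.4 → f/1.6 → f/1.8 → f/2 → f/2.2 → f/2.5 → f/2.8 → f/3.2.

f/3.2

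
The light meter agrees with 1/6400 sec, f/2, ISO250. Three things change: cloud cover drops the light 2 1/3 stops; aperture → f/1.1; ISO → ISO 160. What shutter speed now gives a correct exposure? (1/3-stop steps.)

1/2500s

Scene light: 2 1/3 stops darker.
Aperture: f/2 → f/1.8 → f/1.6 → f/1.4 → f/1.2 → f/1.1 — 1 2/3 stops opened up (brighter).
ISO: 250 → 200 → 160 — 2/3 stop lower (darker).
Net so far: 1 1/3 stops darker. Shutter speed: 1/6400 → 1/5000 → 1/4000 → 1/3200 → 1/2500.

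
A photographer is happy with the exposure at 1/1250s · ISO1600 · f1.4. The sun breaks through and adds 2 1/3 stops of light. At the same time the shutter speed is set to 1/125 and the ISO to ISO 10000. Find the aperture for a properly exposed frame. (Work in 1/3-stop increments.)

f/25

Scene light: 2 1/3 stops brighter.
Shutter speed: 1/1250 → 1/1000 → 1/800 → 1/640 → 1/500 → 1/400 → 1/320 → 1/250 → 1/200 → 1/160 → 1/125 — 3 1/3 stops longer (brighter).
ISO: 1600 → 2000 → 2500 → 3200 → 4000 → 5000 → 6400 → 8000 → 10000 — 2 2/3 stops raised (brighter).
Net so far: 8 1/3 stops brighter. Aperture: f/1.4 → f/1.6 → f/1.8 → f/2 → f/2.2 → f/2.5 → f/2.8 → f/3.2 → f/3.5 → f/4 → f/4.5 → f/5 → f/5.6 → f/6.3 → f/7.1 → f/8 → f/9 → f/10 → f/11 → f/13 → f/14 → f/16 → f/18 → f/20 → f/22 → f/25.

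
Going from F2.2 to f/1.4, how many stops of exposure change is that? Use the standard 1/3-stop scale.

1 1/3 stops

f/2.2 → f/2 → f/1.8 → f/1.6 → f/1.4 — count the steps: 4 third-stops = 1 1/3 stops.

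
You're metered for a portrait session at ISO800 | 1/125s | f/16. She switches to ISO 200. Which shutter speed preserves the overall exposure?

1/30s

ISO: 800 → 400 → 200 — 2 stops lower (darker).
Need 2 stops brighter from the shutter speed: 1/125 → 1/60 → 1/30.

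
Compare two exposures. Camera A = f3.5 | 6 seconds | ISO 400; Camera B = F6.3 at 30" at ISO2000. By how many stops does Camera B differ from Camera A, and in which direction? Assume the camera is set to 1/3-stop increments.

Aperture: f/3.5 → f/4 → f/4.5 → f/5 → f/5.6 → f/6.3 — 1 2/3 stops stopped down (darker).
Shutter speed: 6 → 8 → 10 → 13 → 15 → 20 → 25 → 30 — 2 1/3 stops slower (brighter).
ISO: 400 → 500 → 640 → 800 → 1000 → 1250 → 1600 → 2000 — 2 1/3 stops higher (brighter).
Net: −1 2/3 +2 1/3 +2 1/3 = +3 stops.

3 stops brighter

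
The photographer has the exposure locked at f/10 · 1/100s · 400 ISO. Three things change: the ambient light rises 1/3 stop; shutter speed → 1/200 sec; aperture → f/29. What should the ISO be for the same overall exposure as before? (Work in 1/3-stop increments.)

Scene light: 1/3 stop brighter.
Shutter speed: 1/100 → 1/125 → 1/160 → 1/200 — 1 stop shorter (darker).
Aperture: f/10 → f/11 → f/13 → f/14 → f/16 → f/18 → f/20 → f/22 → f/25 → f/29 — 3 stops smaller aperture (darker).
Net so far: 3 2/3 stops darker. ISO: 400 → 500 → 640 → 800 → 1000 → 1250 → 1600 → 2000 → 2500 → 3200 → 4000 → 5000.

ISO 5000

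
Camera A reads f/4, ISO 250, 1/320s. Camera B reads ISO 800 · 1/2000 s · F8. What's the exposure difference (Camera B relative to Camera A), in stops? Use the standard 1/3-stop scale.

3 stops darker

Aperture: f/4 → f/4.5 → f/5 → f/5.6 → f/6.3 → f/7.1 → f/8 — 2 stops smaller aperture (darker).
Shutter speed: 1/320 → 1/400 → 1/500 → 1/640 → 1/800 → 1/1000 → 1/1250 → 1/1600 → 1/2000 — 2 2/3 stops faster (darker).
ISO: 250 → 320 → 400 → 500 → 640 → 800 — 1 2/3 stops raised (brighter).
Net: −2 −2 2/3 +1 2/3 = −3 stops.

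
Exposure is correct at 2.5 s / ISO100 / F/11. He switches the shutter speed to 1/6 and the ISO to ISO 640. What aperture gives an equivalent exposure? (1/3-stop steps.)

f/7.1

Shutter speed: 2.5 → 2 → 1.6 → 1.3 → 1 → 0.8 → 0.6 → 0.5 → 0.4 → 0.3 → 1/4 → 1/5 → 1/6 — 4 stops shorter (darker).
ISO: 100 → 125 → 160 → 200 → 250 → 320 → 400 → 500 → 640 — 2 2/3 stops higher (brighter).
Net change so far: 1 1/3 stops darker. Offset with the aperture: f/11 → f/10 → f/9 → f/8 → f/7.1.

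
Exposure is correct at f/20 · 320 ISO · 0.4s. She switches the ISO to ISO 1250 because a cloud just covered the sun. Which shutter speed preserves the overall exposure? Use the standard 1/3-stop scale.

1/10s

ISO: 320 → 400 → 500 → 640 → 800 → 1000 → 1250 — 2 stops raised (brighter).
Need 2 stops darker from the shutter speed: 0.4 → 0.3 → 1/4 → 1/5 → 1/6 → 1/8 → 1/10.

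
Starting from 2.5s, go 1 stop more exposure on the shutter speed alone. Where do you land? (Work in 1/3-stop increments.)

Shutter speed: 2.5 → 3.2 → 4 → 5 — 1 stop longer (brighter).

5 s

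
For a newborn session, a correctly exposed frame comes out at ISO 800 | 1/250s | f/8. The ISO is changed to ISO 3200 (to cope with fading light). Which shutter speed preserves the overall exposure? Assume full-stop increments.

ISO: 800 → 1600 → 3200 — 2 stops higher (brighter).
Need 2 stops darker from the shutter speed: 1/250 → 1/500 → 1/1000.

1/1000s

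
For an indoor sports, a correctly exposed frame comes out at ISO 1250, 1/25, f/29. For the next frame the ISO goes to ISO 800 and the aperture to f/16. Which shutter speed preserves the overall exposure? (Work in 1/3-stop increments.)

ISO: 1250 → 1000 → 800 — 2/3 stop dropped (darker).
Aperture: f/29 → f/25 → f/22 → f/20 → f/18 → f/16 — 1 2/3 stops larger aperture (brighter).
Net change so far: 1 stop brighter. Offset with the shutter speed: 1/25 → 1/30 → 1/40 → 1/50.

1/50s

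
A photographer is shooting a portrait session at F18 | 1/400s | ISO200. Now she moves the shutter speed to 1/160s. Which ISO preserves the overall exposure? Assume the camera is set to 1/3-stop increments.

Shutter speed: 1/400 → 1/320 → 1/250 → 1/200 → 1/160 — 1 1/3 stops slower (brighter).
Need 1 1/3 stops darker from the ISO: 200 → 160 → 125 → 100 → 80.

ISO 80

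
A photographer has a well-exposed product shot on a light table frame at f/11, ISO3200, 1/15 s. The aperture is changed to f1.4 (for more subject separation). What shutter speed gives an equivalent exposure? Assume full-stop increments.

1/1000s

Aperture: f/11 → f/8 → f/5.6 → f/4 → f/2.8 → f/2 → f/1.4 — 6 stops larger aperture (brighter).
Need 6 stops darker from the shutter speed: 1/15 → 1/30 → 1/60 → 1/125 → 1/250 → 1/500 → 1/1000.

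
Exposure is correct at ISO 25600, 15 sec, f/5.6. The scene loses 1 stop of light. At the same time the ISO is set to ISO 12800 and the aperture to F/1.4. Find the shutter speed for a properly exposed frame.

Scene light: 1 stop darker.
ISO: 25600 → 12800 — 1 stop dropped (darker).
Aperture: f/5.6 → f/4 → f/2.8 → f/2 → f/1.4 — 4 stops larger aperture (brighter).
Net so far: 2 stops brighter. Shutter speed: 15 → 8 → 4.

4 s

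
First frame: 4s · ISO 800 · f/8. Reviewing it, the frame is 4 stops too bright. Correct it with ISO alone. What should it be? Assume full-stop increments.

Overexposed by 4 stops → need 4 stops darker.
ISO: 800 → 400 → 200 → 100 → 50.

ISO 50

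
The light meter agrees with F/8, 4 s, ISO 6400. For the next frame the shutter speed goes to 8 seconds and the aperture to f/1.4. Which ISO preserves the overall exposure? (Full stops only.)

Shutter speed: 4 → 8 — 1 stop slower (brighter).
Aperture: f/8 → f/5.6 → f/4 → f/2.8 → f/2 → f/1.4 — 5 stops larger aperture (brighter).
Net change so far: 6 stops brighter. Offset with the ISO: 6400 → 3200 → 1600 → 800 → 400 → 200 → 100.

ISO 100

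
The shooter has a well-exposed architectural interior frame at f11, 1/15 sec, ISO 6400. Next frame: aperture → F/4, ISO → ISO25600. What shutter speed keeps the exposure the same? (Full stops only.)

Aperture: f/11 → f/8 → f/5.6 → f/4 — 3 stops larger aperture (brighter).
ISO: 6400 → 12800 → 25600 — 2 stops higher (brighter).
Net change so far: 5 stops brighter. Offset with the shutter speed: 1/15 → 1/30 → 1/60 → 1/125 → 1/250 → 1/500.

1/500s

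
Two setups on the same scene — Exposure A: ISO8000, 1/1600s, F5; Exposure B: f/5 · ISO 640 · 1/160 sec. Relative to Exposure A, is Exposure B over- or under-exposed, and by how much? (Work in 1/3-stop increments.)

1/3 stop darker

Aperture: unchanged.
Shutter speed: 1/1600 → 1/1250 → 1/1000 → 1/800 → 1/640 → 1/500 → 1/400 → 1/320 → 1/250 → 1/200 → 1/160 — 3 1/3 stops longer (brighter).
ISO: 8000 → 6400 → 5000 → 4000 → 3200 → 2500 → 2000 → 1600 → 1250 → 1000 → 800 → 640 — 3 2/3 stops lower (darker).
Net: +3 1/3 −3 2/3 = −1/3 stops.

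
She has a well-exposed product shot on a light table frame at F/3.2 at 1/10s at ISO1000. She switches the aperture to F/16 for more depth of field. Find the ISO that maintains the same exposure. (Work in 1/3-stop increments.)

Aperture: f/3.2 → f/3.5 → f/4 → f/4.5 → f/5 → f/5.6 → f/6.3 → f/7.1 → f/8 → f/9 → f/10 → f/11 → f/13 → f/14 → f/16 — 4 2/3 stops smaller aperture (darker).
Need 4 2/3 stops brighter from the ISO: 1000 → 1250 → 1600 → 2000 → 2500 → 3200 → 4000 → 5000 → 6400 → 8000 → 10000 → 12800 → 16000 → 20000 → 25600.

ISO 25600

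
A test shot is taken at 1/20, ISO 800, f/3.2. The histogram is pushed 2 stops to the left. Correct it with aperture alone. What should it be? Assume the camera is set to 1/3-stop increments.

Underexposed by 2 stops → need 2 stops brighter.
Aperture: f/3.2 → f/2.8 → f/2.5 → f/2.2 → f/2 → f/1.8 → f/1.6.

f/1.6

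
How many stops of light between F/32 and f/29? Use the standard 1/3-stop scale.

f/32 → f/29 — count the steps: 1 third-stops = 1/3 stop.

1/3 stop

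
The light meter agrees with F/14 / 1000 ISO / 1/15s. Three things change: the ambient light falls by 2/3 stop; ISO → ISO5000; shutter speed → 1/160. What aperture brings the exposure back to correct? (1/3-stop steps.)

f/8

Scene light: 2/3 stop darker.
ISO: 1000 → 1250 → 1600 → 2000 → 2500 → 3200 → 4000 → 5000 — 2 1/3 stops higher (brighter).
Shutter speed: 1/15 → 1/20 → 1/25 → 1/30 → 1/40 → 1/50 → 1/60 → 1/80 → 1/100 → 1/125 → 1/160 — 3 1/3 stops faster (darker).
Net so far: 1 2/3 stops darker. Aperture: f/14 → f/13 → f/11 → f/10 → f/9 → f/8.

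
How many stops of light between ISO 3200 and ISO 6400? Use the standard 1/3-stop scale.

3200 → 4000 → 5000 → 6400 — count the steps: 3 third-stops = 1 stop.

1 stop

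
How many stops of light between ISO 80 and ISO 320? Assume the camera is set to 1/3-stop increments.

2 stops

80 → 100 → 125 → 160 → 200 → 250 → 320 — count the steps: 6 third-stops = 2 stops.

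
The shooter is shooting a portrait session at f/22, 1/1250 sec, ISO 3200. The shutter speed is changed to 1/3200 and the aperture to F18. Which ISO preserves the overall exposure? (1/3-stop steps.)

ISO 5000

Shutter speed: 1/1250 → 1/1600 → 1/2000 → 1/2500 → 1/3200 — 1 1/3 stops faster (darker).
Aperture: f/22 → f/20 → f/18 — 2/3 stop opened up (brighter).
Net change so far: 2/3 stop darker. Offset with the ISO: 3200 → 4000 → 5000.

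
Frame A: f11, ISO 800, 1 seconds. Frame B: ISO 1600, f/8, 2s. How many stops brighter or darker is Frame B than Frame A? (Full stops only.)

3 stops brighter

Aperture: f/11 → f/8 — 1 stop larger aperture (brighter).
Shutter speed: 1 → 2 — 1 stop slower (brighter).
ISO: 800 → 1600 — 1 stop higher (brighter).
Net: +1 +1 +1 = +3 stops.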